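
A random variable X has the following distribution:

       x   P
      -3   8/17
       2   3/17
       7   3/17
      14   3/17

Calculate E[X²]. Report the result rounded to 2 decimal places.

E[X²] = (8/17)·9 + (3/17)·4 + (3/17)·49 + (3/17)·196
     = 819/17 ≈ 48.18

48.18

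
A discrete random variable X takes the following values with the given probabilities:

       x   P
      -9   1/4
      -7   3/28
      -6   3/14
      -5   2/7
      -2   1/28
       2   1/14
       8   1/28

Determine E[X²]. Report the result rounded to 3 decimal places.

E[X²] = (1/4)·81 + (3/28)·49 + (3/14)·36 + (2/7)·25 + (1/28)·4 + (1/14)·4 + (1/28)·64
     = 603/14 ≈ 43.071

43.071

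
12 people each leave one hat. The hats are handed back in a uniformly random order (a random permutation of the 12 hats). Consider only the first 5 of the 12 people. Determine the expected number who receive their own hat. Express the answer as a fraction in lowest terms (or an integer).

Let Xᵢ = 1 if person i gets their own hat. For each i, P(Xᵢ=1) = 1/12.
By linearity of expectation, E[X₁+…+X_5] = 5·(1/12) = 5/12.

5/12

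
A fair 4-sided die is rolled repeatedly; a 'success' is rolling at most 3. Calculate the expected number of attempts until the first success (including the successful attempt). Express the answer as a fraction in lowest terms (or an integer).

For a geometric distribution, E[trials] = 1/p = 1/(3/4) = 4/3.

4/3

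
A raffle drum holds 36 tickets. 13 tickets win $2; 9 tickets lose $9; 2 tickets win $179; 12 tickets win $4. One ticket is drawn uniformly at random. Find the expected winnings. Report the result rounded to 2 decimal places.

$9.75

E[payout] = (13/36)·2 + (9/36)·(-9) + (2/36)·179 + (12/36)·4 = 39/4
≈ $9.75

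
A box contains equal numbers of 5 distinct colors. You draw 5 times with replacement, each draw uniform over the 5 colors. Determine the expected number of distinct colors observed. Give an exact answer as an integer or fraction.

Let Xⱼ=1 if type j appears at least once. P(Xⱼ=1) = 1 − ((5−1)/5)^5 = 2101/3125.
E[#distinct] = 5·2101/3125 = 2101/625.

2101/625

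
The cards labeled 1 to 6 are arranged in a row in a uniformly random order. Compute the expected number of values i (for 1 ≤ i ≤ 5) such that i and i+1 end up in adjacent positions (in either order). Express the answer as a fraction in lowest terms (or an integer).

For each i ∈ {1,…,5}, let Xᵢ = 1 if i and i+1 are adjacent. P(Xᵢ=1) = 2·(6−1)!/6! = 2/6.
By linearity, E[ΣXᵢ] = (5)·(2/6) = 5/3.

5/3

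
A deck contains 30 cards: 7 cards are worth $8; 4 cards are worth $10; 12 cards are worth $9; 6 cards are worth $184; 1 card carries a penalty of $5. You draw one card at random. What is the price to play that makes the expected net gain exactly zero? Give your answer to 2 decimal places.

E[payout] = (7/30)·8 + (4/30)·10 + (12/30)·9 + (6/30)·184 + (1/30)·(-5) = 1303/30
Fair fee = E[payout] = 1303/30 ≈ $43.43

$43.43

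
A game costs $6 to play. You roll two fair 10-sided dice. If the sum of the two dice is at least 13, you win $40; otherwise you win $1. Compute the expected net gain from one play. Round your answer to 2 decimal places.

$9.04

E[payout] = (16/25)·1 + (9/25)·40 = 376/25
Expected profit = 376/25 − 6 = 226/25 ≈ $9.04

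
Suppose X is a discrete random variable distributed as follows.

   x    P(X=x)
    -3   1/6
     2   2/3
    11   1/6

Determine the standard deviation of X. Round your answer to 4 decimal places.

4.1500

E[X] = 8/3, E[X²] = 73/3
Var(X) = E[X²] − (E[X])² = 73/3 − 64/9 = 155/9
SD(X) = √(155/9) ≈ 4.1500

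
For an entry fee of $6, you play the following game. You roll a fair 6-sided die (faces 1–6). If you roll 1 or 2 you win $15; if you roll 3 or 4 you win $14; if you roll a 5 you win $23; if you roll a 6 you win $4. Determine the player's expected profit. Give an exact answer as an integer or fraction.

49/6 dollars

E[payout] = (1/6)·4 + (1/3)·14 + (1/3)·15 + (1/6)·23 = 85/6
Expected profit = 85/6 − 6 = 49/6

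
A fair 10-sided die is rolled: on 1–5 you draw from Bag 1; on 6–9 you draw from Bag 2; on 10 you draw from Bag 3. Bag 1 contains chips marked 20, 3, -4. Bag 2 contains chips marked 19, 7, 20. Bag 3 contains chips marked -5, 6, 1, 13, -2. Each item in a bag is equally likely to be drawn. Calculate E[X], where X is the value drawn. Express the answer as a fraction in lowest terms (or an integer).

E[X | Bag 1] = (20 + 3 − 4)/3 = 19/3
E[X | Bag 2] = (19 + 7 + 20)/3 = 46/3
E[X | Bag 3] = (-5 + 6 + 1 + 13 − 2)/5 = 13/5
E[X] = (1/2)·19/3 + (2/5)·46/3 + (1/10)·13/5 = 239/25

239/25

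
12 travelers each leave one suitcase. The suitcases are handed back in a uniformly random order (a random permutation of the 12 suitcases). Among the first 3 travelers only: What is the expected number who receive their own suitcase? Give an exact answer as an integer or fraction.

1/4

Let Xᵢ = 1 if person i gets their own suitcase. For each i, P(Xᵢ=1) = 1/12.
By linearity of expectation, E[X₁+…+X_3] = 3·(1/12) = 1/4.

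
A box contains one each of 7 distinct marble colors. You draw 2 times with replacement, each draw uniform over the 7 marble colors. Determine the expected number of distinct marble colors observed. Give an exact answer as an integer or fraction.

Let Xⱼ=1 if type j appears at least once. P(Xⱼ=1) = 1 − ((7−1)/7)^2 = 13/49.
E[#distinct] = 7·13/49 = 13/7.

13/7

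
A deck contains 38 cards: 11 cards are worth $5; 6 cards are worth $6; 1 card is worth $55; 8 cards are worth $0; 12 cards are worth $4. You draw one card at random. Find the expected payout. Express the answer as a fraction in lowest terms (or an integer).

E[payout] = (11/38)·5 + (6/38)·6 + (1/38)·55 + (8/38)·0 + (12/38)·4 = 97/19

97/19 dollars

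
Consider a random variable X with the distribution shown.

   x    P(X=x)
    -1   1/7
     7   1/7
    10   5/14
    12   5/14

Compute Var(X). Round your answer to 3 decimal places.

E[X] = (1/7)·(-1) + (1/7)·7 + (5/14)·10 + (5/14)·12 = 61/7
E[X²] = (1/7)·1 + (1/7)·49 + (5/14)·100 + (5/14)·144 = 660/7
Var(X) = 660/7 − (61/7)² = 899/49 ≈ 18.347

18.347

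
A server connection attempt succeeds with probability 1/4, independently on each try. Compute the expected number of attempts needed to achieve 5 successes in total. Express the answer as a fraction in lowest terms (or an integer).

By linearity (sum of 5 independent geometric waits), E[trials] = 5/p = 5/(1/4) = 20.

20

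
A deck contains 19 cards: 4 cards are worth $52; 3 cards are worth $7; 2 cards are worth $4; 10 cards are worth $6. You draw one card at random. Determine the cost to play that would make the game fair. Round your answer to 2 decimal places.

E[payout] = (4/19)·52 + (3/19)·7 + (2/19)·4 + (10/19)·6 = 297/19
Fair fee = E[payout] = 297/19 ≈ $15.63

$15.63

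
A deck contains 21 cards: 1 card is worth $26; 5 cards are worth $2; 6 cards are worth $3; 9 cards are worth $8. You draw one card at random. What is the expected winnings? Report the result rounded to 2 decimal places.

$6.00

E[payout] = (1/21)·26 + (5/21)·2 + (6/21)·3 + (9/21)·8 = 6
≈ $6.00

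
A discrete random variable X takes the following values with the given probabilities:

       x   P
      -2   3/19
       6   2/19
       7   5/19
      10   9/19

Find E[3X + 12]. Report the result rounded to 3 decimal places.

32.684

E[3x+12] = (3/19)·6 + (2/19)·30 + (5/19)·33 + (9/19)·42
     = 621/19 ≈ 32.684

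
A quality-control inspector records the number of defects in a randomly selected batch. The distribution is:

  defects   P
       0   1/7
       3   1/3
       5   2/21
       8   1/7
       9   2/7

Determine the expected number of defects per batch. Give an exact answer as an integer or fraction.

E[X] = (1/7)·0 + (1/3)·3 + (2/21)·5 + (1/7)·8 + (2/7)·9
     = 109/21

109/21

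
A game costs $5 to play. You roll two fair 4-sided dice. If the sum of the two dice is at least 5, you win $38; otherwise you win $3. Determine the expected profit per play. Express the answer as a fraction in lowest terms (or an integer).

E[payout] = (3/8)·3 + (5/8)·38 = 199/8
Expected profit = 199/8 − 5 = 159/8

159/8 dollars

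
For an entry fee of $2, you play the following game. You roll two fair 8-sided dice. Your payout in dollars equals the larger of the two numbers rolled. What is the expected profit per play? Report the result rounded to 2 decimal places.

$3.81

Distribution of the larger of the two numbers rolled: 1 w.p. 1/64, 2 w.p. 3/64, 3 w.p. 5/64, 4 w.p. 7/64, 5 w.p. 9/64, 6 w.p. 11/64, …
E[payout] = (1/64)·1 + (3/64)·2 + (5/64)·3 + (7/64)·4 + (9/64)·5 + (11/64)·6 + (13/64)·7 + (15/64)·8 = 93/16
Expected profit = 93/16 − 2 = 61/16 ≈ $3.81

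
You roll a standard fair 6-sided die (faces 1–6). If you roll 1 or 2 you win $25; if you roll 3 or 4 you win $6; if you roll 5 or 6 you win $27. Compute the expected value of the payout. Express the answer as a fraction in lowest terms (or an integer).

E[payout] = (1/3)·6 + (1/3)·25 + (1/3)·27 = 58/3

58/3 dollars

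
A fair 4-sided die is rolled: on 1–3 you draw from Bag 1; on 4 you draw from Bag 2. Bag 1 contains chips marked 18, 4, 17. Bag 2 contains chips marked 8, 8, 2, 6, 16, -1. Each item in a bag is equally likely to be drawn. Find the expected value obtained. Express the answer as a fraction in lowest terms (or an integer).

91/8

E[X | Bag 1] = (18 + 4 + 17)/3 = 13
E[X | Bag 2] = (8 + 8 + 2 + 6 + 16 − 1)/6 = 13/2
E[X] = (3/4)·13 + (1/4)·13/2 = 91/8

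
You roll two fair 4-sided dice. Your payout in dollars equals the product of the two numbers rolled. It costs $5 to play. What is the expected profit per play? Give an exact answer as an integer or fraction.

Distribution of the product of the two numbers rolled: 1 w.p. 1/16, 2 w.p. 1/8, 3 w.p. 1/8, 4 w.p. 3/16, 6 w.p. 1/8, 8 w.p. 1/8, …
E[payout] = (1/16)·1 + (1/8)·2 + (1/8)·3 + (3/16)·4 + (1/8)·6 + (1/8)·8 + (1/16)·9 + (1/8)·12 + (1/16)·16 = 25/4
Expected profit = 25/4 − 5 = 5/4

5/4 dollars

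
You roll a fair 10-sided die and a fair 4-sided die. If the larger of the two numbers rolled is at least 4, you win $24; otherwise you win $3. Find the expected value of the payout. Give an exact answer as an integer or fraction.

771/40 dollars

E[payout] = (9/40)·3 + (31/40)·24 = 771/40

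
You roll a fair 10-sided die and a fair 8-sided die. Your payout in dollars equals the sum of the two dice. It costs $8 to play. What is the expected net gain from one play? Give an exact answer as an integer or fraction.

Distribution of the sum of the two dice: 2 w.p. 1/80, 3 w.p. 1/40, 4 w.p. 3/80, 5 w.p. 1/20, 6 w.p. 1/16, 7 w.p. 3/40, …
E[payout] = (1/80)·2 + (1/40)·3 + (3/80)·4 + (1/20)·5 + (1/16)·6 + (3/40)·7 + (7/80)·8 + (1/10)·9 + (1/10)·10 + (1/10)·11 + (7/80)·12 + (3/40)·13 + (1/16)·14 + (1/20)·15 + (3/80)·16 + (1/40)·17 + (1/80)·18 = 10
Expected profit = 10 − 8 = 2

$2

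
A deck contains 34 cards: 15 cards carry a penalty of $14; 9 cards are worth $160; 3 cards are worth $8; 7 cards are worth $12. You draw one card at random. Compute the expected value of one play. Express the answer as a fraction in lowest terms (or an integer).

E[payout] = (15/34)·(-14) + (9/34)·160 + (3/34)·8 + (7/34)·12 = 669/17

669/17 dollars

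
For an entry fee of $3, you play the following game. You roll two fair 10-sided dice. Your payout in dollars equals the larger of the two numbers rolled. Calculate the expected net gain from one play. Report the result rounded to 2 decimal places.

Distribution of the larger of the two numbers rolled: 1 w.p. 1/100, 2 w.p. 3/100, 3 w.p. 1/20, 4 w.p. 7/100, 5 w.p. 9/100, 6 w.p. 11/100, …
E[payout] = (1/100)·1 + (3/100)·2 + (1/20)·3 + (7/100)·4 + (9/100)·5 + (11/100)·6 + (13/100)·7 + (3/20)·8 + (17/100)·9 + (19/100)·10 = 143/20
Expected profit = 143/20 − 3 = 83/20 ≈ $4.15

$4.15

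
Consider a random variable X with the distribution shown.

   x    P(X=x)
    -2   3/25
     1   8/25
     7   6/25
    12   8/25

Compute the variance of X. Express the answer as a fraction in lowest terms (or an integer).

682/25

E[X] = (3/25)·(-2) + (8/25)·1 + (6/25)·7 + (8/25)·12 = 28/5
E[X²] = (3/25)·4 + (8/25)·1 + (6/25)·49 + (8/25)·144 = 1466/25
Var(X) = 1466/25 − (28/5)² = 682/25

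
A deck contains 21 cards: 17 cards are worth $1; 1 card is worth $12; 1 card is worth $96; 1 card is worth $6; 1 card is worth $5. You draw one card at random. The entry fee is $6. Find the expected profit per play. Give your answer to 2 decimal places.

E[payout] = (17/21)·1 + (1/21)·12 + (1/21)·96 + (1/21)·6 + (1/21)·5 = 136/21
Expected profit = 136/21 − 6 = 10/21 ≈ $0.48

$0.48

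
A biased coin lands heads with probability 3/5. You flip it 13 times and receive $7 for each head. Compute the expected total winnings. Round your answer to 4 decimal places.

$54.6000

E[#heads] = 13·3/5 = 39/5 (linearity over flips).
E[winnings] = 7·39/5 = 273/5.
≈ 54.6000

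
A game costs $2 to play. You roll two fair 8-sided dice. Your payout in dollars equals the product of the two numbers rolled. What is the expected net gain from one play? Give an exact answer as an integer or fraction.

73/4 dollars

Distribution of the product of the two numbers rolled: 1 w.p. 1/64, 2 w.p. 1/32, 3 w.p. 1/32, 4 w.p. 3/64, 5 w.p. 1/32, 6 w.p. 1/16, …
E[payout] = (1/64)·1 + (1/32)·2 + (1/32)·3 + (3/64)·4 + (1/32)·5 + (1/16)·6 + (1/32)·7 + (1/16)·8 + (1/64)·9 + (1/32)·10 + (1/16)·12 + (1/32)·14 + (1/32)·15 + (3/64)·16 + (1/32)·18 + (1/32)·20 + (1/32)·21 + (1/16)·24 + (1/64)·25 + (1/32)·28 + (1/32)·30 + (1/32)·32 + (1/32)·35 + (1/64)·36 + (1/32)·40 + (1/32)·42 + (1/32)·48 + (1/64)·49 + (1/32)·56 + (1/64)·64 = 81/4
Expected profit = 81/4 − 2 = 73/4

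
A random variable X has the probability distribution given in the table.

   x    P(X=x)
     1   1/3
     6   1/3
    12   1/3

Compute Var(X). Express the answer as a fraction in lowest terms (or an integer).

182/9

E[X] = (1/3)·1 + (1/3)·6 + (1/3)·12 = 19/3
E[X²] = (1/3)·1 + (1/3)·36 + (1/3)·144 = 181/3
Var(X) = 181/3 − (19/3)² = 182/9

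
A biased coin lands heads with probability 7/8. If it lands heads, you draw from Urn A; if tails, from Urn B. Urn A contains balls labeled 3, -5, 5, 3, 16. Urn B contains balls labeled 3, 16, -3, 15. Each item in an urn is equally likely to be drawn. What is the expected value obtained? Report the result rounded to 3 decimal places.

E[X | Urn A] = (3 − 5 + 5 + 3 + 16)/5 = 22/5
E[X | Urn B] = (3 + 16 − 3 + 15)/4 = 31/4
E[X] = (7/8)·22/5 + (1/8)·31/4 = 771/160 ≈ 4.819

4.819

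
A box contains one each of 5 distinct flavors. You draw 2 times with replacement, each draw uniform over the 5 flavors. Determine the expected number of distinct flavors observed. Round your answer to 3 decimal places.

Let Xⱼ=1 if type j appears at least once. P(Xⱼ=1) = 1 − ((5−1)/5)^2 = 9/25.
E[#distinct] = 5·9/25 = 9/5.
≈ 1.800

1.800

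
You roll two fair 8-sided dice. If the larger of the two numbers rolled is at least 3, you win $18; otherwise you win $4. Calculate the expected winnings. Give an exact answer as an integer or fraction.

137/8 dollars

E[payout] = (1/16)·4 + (15/16)·18 = 137/8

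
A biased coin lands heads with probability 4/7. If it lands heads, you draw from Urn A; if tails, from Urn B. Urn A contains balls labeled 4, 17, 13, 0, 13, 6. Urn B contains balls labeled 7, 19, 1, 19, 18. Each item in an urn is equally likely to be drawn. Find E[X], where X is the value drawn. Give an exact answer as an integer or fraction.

E[X | Urn A] = (4 + 17 + 13 + 0 + 13 + 6)/6 = 53/6
E[X | Urn B] = (7 + 19 + 1 + 19 + 18)/5 = 64/5
E[X] = (4/7)·53/6 + (3/7)·64/5 = 158/15

158/15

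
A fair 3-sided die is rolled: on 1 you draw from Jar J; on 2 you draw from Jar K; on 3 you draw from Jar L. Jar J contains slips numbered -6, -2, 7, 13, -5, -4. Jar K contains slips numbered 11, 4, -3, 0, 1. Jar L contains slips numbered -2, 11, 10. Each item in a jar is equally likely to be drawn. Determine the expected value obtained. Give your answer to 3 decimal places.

E[X | Jar J] = (-6 − 2 + 7 + 13 − 5 − 4)/6 = 1/2
E[X | Jar K] = (11 + 4 − 3 + 0 + 1)/5 = 13/5
E[X | Jar L] = (-2 + 11 + 10)/3 = 19/3
E[X] = (1/3)·1/2 + (1/3)·13/5 + (1/3)·19/3 = 283/90 ≈ 3.144

3.144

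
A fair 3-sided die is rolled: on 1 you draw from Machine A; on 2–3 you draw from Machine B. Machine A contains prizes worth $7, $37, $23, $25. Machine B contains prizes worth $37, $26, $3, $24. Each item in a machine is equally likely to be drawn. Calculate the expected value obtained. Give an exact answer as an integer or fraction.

68/3 dollars

E[X | Machine A] = (7 + 37 + 23 + 25)/4 = 23
E[X | Machine B] = (37 + 26 + 3 + 24)/4 = 45/2
E[X] = (1/3)·23 + (2/3)·45/2 = 68/3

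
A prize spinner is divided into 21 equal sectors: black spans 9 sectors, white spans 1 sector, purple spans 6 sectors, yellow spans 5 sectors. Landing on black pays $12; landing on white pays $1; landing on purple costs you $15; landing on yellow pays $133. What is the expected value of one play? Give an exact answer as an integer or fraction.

E[payout] = (9/21)·12 + (1/21)·1 + (6/21)·(-15) + (5/21)·133 = 228/7

228/7 dollars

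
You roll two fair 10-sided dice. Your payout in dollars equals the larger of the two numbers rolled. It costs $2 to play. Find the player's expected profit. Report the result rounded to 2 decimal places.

$5.15

Distribution of the larger of the two numbers rolled: 1 w.p. 1/100, 2 w.p. 3/100, 3 w.p. 1/20, 4 w.p. 7/100, 5 w.p. 9/100, 6 w.p. 11/100, …
E[payout] = (1/100)·1 + (3/100)·2 + (1/20)·3 + (7/100)·4 + (9/100)·5 + (11/100)·6 + (13/100)·7 + (3/20)·8 + (17/100)·9 + (19/100)·10 = 143/20
Expected profit = 143/20 − 2 = 103/20 ≈ $5.15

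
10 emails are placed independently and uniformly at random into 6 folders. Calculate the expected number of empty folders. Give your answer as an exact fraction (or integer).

Let Xⱼ=1 if folder j is empty. P(Xⱼ=1) = ((6-1)/6)^10 = 9765625/60466176.
By linearity, E[#empty] = 6·9765625/60466176 = 9765625/10077696.

9765625/10077696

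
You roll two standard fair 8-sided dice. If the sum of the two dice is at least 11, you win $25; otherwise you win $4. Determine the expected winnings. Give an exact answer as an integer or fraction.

697/64 dollars

E[payout] = (43/64)·4 + (21/64)·25 = 697/64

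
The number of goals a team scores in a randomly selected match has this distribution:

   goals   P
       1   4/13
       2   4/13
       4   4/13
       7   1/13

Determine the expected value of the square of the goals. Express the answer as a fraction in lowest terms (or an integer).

E[X²] = (4/13)·1 + (4/13)·4 + (4/13)·16 + (1/13)·49
     = 133/13

133/13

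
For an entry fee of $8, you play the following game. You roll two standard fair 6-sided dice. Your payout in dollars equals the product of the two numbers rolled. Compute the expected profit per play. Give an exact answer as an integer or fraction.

17/4 dollars

Distribution of the product of the two numbers rolled: 1 w.p. 1/36, 2 w.p. 1/18, 3 w.p. 1/18, 4 w.p. 1/12, 5 w.p. 1/18, 6 w.p. 1/9, …
E[payout] = (1/36)·1 + (1/18)·2 + (1/18)·3 + (1/12)·4 + (1/18)·5 + (1/9)·6 + (1/18)·8 + (1/36)·9 + (1/18)·10 + (1/9)·12 + (1/18)·15 + (1/36)·16 + (1/18)·18 + (1/18)·20 + (1/18)·24 + (1/36)·25 + (1/18)·30 + (1/36)·36 = 49/4
Expected profit = 49/4 − 8 = 17/4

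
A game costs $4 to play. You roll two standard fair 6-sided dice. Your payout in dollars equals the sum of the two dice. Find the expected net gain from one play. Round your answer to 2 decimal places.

$3.00

Distribution of the sum of the two dice: 2 w.p. 1/36, 3 w.p. 1/18, 4 w.p. 1/12, 5 w.p. 1/9, 6 w.p. 5/36, 7 w.p. 1/6, …
E[payout] = (1/36)·2 + (1/18)·3 + (1/12)·4 + (1/9)·5 + (5/36)·6 + (1/6)·7 + (5/36)·8 + (1/9)·9 + (1/12)·10 + (1/18)·11 + (1/36)·12 = 7
Expected profit = 7 − 4 = 3 ≈ $3.00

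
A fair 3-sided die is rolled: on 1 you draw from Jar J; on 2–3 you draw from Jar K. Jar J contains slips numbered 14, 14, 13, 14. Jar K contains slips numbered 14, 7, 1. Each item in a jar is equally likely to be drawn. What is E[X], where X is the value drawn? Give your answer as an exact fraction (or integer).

341/36

E[X | Jar J] = (14 + 14 + 13 + 14)/4 = 55/4
E[X | Jar K] = (14 + 7 + 1)/3 = 22/3
E[X] = (1/3)·55/4 + (2/3)·22/3 = 341/36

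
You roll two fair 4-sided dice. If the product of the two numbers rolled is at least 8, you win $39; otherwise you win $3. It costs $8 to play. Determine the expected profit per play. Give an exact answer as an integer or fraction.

E[payout] = (5/8)·3 + (3/8)·39 = 33/2
Expected profit = 33/2 − 8 = 17/2

17/2 dollars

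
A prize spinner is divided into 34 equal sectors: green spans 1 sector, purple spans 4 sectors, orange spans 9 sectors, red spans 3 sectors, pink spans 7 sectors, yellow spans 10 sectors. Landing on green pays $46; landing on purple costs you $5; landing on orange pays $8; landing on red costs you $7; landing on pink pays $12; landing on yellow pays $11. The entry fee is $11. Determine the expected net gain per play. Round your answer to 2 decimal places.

-$3.03

E[payout] = (1/34)·46 + (4/34)·(-5) + (9/34)·8 + (3/34)·(-7) + (7/34)·12 + (10/34)·11 = 271/34
Expected profit = 271/34 − 11 = -103/34 ≈ -$3.03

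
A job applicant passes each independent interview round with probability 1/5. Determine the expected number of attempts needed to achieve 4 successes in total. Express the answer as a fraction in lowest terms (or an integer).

20

By linearity (sum of 4 independent geometric waits), E[trials] = 4/p = 4/(1/5) = 20.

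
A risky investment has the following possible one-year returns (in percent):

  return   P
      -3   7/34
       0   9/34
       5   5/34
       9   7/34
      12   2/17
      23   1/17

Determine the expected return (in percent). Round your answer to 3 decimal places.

E[X] = (7/34)·(-3) + (9/34)·0 + (5/34)·5 + (7/34)·9 + (2/17)·12 + (1/17)·23
     = 161/34 ≈ 4.735

4.735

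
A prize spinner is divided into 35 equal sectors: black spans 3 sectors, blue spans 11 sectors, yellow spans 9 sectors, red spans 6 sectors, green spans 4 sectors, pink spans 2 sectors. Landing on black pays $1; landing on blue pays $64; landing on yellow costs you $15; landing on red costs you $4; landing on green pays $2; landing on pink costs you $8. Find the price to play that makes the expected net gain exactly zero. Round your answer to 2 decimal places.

$15.43

E[payout] = (3/35)·1 + (11/35)·64 + (9/35)·(-15) + (6/35)·(-4) + (4/35)·2 + (2/35)·(-8) = 108/7
Fair fee = E[payout] = 108/7 ≈ $15.43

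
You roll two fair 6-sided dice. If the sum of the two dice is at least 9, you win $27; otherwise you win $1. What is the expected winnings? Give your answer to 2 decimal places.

E[payout] = (13/18)·1 + (5/18)·27 = 74/9
≈ $8.22

$8.22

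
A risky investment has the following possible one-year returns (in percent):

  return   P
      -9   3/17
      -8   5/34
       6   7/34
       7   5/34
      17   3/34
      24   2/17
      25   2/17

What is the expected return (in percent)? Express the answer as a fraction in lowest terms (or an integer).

115/17

E[X] = (3/17)·(-9) + (5/34)·(-8) + (7/34)·6 + (5/34)·7 + (3/34)·17 + (2/17)·24 + (2/17)·25
     = 115/17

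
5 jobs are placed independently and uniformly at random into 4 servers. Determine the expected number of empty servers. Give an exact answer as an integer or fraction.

Let Xⱼ=1 if server j is empty. P(Xⱼ=1) = ((4-1)/4)^5 = 243/1024.
By linearity, E[#empty] = 4·243/1024 = 243/256.

243/256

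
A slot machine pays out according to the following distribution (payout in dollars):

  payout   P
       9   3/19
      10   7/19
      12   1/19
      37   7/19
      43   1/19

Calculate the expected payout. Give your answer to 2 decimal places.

$21.63

E[X] = (3/19)·9 + (7/19)·10 + (1/19)·12 + (7/19)·37 + (1/19)·43
     = 411/19 ≈ 21.63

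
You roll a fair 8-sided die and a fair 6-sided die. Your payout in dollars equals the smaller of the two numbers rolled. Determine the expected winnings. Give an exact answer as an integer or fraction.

Distribution of the smaller of the two numbers rolled: 1 w.p. 13/48, 2 w.p. 11/48, 3 w.p. 3/16, 4 w.p. 7/48, 5 w.p. 5/48, 6 w.p. 1/16
E[payout] = (13/48)·1 + (11/48)·2 + (3/16)·3 + (7/48)·4 + (5/48)·5 + (1/16)·6 = 133/48

133/48 dollars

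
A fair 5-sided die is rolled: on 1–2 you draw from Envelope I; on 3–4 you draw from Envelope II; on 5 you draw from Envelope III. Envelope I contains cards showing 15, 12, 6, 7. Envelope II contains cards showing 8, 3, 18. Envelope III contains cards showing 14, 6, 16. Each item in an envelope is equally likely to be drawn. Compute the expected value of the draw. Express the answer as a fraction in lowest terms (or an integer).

E[X | Envelope I] = (15 + 12 + 6 + 7)/4 = 10
E[X | Envelope II] = (8 + 3 + 18)/3 = 29/3
E[X | Envelope III] = (14 + 6 + 16)/3 = 12
E[X] = (2/5)·10 + (2/5)·29/3 + (1/5)·12 = 154/15

154/15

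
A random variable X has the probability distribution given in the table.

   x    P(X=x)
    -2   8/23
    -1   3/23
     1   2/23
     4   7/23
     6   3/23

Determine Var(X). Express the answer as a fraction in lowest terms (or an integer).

5070/529

E[X] = (8/23)·(-2) + (3/23)·(-1) + (2/23)·1 + (7/23)·4 + (3/23)·6 = 29/23
E[X²] = (8/23)·4 + (3/23)·1 + (2/23)·1 + (7/23)·16 + (3/23)·36 = 257/23
Var(X) = 257/23 − (29/23)² = 5070/529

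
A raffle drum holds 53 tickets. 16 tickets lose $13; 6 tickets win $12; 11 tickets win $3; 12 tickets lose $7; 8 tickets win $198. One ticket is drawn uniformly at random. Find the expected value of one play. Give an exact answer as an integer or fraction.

E[payout] = (16/53)·(-13) + (6/53)·12 + (11/53)·3 + (12/53)·(-7) + (8/53)·198 = 1397/53

1397/53 dollars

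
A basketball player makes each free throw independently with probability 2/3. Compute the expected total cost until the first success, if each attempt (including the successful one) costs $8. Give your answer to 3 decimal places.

$12.000

E[#attempts] = 1/p = 3/2; E[cost] = 8·3/2 = 12.
≈ 12.000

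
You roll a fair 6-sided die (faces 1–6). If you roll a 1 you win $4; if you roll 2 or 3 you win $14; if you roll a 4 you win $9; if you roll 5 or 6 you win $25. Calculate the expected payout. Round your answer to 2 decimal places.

$15.17

E[payout] = (1/6)·4 + (1/6)·9 + (1/3)·14 + (1/3)·25 = 91/6
≈ $15.17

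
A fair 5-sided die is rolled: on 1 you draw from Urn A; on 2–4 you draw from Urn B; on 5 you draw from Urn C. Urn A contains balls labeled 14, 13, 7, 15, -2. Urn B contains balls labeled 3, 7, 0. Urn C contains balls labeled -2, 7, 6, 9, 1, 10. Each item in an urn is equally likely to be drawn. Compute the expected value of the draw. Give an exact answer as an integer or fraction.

E[X | Urn A] = (14 + 13 + 7 + 15 − 2)/5 = 47/5
E[X | Urn B] = (3 + 7 + 0)/3 = 10/3
E[X | Urn C] = (-2 + 7 + 6 + 9 + 1 + 10)/6 = 31/6
E[X] = (1/5)·47/5 + (3/5)·10/3 + (1/5)·31/6 = 737/150

737/150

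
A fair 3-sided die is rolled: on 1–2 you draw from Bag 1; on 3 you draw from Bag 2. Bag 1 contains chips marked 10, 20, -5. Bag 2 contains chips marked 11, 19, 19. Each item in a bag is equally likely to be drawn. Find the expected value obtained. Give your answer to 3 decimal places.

E[X | Bag 1] = (10 + 20 − 5)/3 = 25/3
E[X | Bag 2] = (11 + 19 + 19)/3 = 49/3
E[X] = (2/3)·25/3 + (1/3)·49/3 = 11 ≈ 11.000

11.000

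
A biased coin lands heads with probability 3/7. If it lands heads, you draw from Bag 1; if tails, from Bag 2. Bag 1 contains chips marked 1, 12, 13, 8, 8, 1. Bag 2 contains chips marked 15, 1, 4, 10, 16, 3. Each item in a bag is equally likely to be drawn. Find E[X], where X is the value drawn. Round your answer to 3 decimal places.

E[X | Bag 1] = (1 + 12 + 13 + 8 + 8 + 1)/6 = 43/6
E[X | Bag 2] = (15 + 1 + 4 + 10 + 16 + 3)/6 = 49/6
E[X] = (3/7)·43/6 + (4/7)·49/6 = 325/42 ≈ 7.738

7.738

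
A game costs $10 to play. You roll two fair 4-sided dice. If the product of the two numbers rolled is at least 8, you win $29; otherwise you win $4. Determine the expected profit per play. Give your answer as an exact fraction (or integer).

E[payout] = (5/8)·4 + (3/8)·29 = 107/8
Expected profit = 107/8 − 10 = 27/8

27/8 dollars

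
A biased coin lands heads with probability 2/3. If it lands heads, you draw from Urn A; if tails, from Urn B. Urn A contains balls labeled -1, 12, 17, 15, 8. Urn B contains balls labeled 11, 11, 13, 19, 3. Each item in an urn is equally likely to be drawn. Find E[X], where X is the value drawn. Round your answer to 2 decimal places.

10.60

E[X | Urn A] = (-1 + 12 + 17 + 15 + 8)/5 = 51/5
E[X | Urn B] = (11 + 11 + 13 + 19 + 3)/5 = 57/5
E[X] = (2/3)·51/5 + (1/3)·57/5 = 53/5 ≈ 10.60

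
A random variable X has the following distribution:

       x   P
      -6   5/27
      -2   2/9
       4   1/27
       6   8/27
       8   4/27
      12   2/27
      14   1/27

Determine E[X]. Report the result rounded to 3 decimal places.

2.963

E[X] = (5/27)·(-6) + (2/9)·(-2) + (1/27)·4 + (8/27)·6 + (4/27)·8 + (2/27)·12 + (1/27)·14
     = 80/27 ≈ 2.963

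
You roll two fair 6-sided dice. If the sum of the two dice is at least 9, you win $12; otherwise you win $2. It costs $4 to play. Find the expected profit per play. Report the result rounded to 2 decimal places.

E[payout] = (13/18)·2 + (5/18)·12 = 43/9
Expected profit = 43/9 − 4 = 7/9 ≈ $0.78

$0.78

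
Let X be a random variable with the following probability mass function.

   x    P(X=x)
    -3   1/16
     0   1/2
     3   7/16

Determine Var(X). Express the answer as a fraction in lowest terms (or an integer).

207/64

E[X] = (1/16)·(-3) + (1/2)·0 + (7/16)·3 = 9/8
E[X²] = (1/16)·9 + (1/2)·0 + (7/16)·9 = 9/2
Var(X) = 9/2 − (9/8)² = 207/64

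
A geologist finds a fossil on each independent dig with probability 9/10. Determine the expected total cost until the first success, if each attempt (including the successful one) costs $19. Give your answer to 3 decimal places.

E[#attempts] = 1/p = 10/9; E[cost] = 19·10/9 = 190/9.
≈ 21.111

$21.111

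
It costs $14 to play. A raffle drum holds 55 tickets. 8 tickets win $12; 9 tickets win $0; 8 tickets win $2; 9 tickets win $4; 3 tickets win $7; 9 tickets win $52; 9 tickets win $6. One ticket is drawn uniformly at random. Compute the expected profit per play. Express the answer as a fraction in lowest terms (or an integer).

E[payout] = (8/55)·12 + (9/55)·0 + (8/55)·2 + (9/55)·4 + (3/55)·7 + (9/55)·52 + (9/55)·6 = 691/55
Expected profit = 691/55 − 14 = -79/55

-79/55 dollars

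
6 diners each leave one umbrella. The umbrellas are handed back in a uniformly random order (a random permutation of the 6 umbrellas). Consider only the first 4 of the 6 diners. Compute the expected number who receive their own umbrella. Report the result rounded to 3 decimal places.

0.667

Let Xᵢ = 1 if person i gets their own umbrella. For each i, P(Xᵢ=1) = 1/6.
By linearity of expectation, E[X₁+…+X_4] = 4·(1/6) = 2/3.
≈ 0.667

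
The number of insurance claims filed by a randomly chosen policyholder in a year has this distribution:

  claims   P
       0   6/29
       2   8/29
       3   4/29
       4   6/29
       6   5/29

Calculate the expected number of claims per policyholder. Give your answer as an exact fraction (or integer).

E[X] = (6/29)·0 + (8/29)·2 + (4/29)·3 + (6/29)·4 + (5/29)·6
     = 82/29

82/29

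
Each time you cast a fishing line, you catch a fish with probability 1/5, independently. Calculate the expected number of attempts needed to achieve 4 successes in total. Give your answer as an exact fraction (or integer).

By linearity (sum of 4 independent geometric waits), E[trials] = 4/p = 4/(1/5) = 20.

20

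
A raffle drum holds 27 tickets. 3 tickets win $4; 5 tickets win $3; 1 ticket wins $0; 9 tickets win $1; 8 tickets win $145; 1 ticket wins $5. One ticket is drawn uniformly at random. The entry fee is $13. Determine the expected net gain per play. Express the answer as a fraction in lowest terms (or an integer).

E[payout] = (3/27)·4 + (5/27)·3 + (1/27)·0 + (9/27)·1 + (8/27)·145 + (1/27)·5 = 1201/27
Expected profit = 1201/27 − 13 = 850/27

850/27 dollars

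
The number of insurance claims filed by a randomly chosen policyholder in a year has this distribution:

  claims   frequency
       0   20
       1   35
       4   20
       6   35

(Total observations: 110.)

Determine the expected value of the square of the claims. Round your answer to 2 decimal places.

14.68

Total = 110, so P(claims=0) = 20/110, etc.
E[X²] = (2/11)·0 + (7/22)·1 + (2/11)·16 + (7/22)·36
     = 323/22 ≈ 14.68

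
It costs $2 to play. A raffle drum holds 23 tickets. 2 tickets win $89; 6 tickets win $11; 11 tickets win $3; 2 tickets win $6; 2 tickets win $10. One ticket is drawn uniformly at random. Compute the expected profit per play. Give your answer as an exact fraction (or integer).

263/23 dollars

E[payout] = (2/23)·89 + (6/23)·11 + (11/23)·3 + (2/23)·6 + (2/23)·10 = 309/23
Expected profit = 309/23 − 2 = 263/23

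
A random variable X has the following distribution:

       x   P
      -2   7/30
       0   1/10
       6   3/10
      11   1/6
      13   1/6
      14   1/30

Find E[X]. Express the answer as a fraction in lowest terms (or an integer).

29/5

E[X] = (7/30)·(-2) + (1/10)·0 + (3/10)·6 + (1/6)·11 + (1/6)·13 + (1/30)·14
     = 29/5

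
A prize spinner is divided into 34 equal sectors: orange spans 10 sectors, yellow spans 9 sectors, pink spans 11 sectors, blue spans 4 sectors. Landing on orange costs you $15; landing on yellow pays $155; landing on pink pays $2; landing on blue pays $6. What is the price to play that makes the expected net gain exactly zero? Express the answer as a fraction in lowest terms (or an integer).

1291/34 dollars

E[payout] = (10/34)·(-15) + (9/34)·155 + (11/34)·2 + (4/34)·6 = 1291/34
Fair fee = E[payout] = 1291/34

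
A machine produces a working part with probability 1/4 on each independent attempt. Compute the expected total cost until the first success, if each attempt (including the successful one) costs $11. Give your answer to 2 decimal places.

E[#attempts] = 1/p = 4; E[cost] = 11·4 = 44.
≈ 44.00

$44.00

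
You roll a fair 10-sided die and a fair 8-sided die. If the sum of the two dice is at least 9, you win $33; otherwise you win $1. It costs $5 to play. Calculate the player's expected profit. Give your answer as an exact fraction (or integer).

84/5 dollars

E[payout] = (7/20)·1 + (13/20)·33 = 109/5
Expected profit = 109/5 − 5 = 84/5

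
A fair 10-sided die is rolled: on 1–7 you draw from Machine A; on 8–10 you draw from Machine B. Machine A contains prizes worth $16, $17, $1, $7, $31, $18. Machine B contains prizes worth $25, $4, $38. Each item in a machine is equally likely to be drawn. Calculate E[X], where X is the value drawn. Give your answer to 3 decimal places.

$17.200

E[X | Machine A] = (16 + 17 + 1 + 7 + 31 + 18)/6 = 15
E[X | Machine B] = (25 + 4 + 38)/3 = 67/3
E[X] = (7/10)·15 + (3/10)·67/3 = 86/5 ≈ 17.200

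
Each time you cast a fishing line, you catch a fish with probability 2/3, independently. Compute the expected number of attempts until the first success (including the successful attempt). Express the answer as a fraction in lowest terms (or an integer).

For a geometric distribution, E[trials] = 1/p = 1/(2/3) = 3/2.

3/2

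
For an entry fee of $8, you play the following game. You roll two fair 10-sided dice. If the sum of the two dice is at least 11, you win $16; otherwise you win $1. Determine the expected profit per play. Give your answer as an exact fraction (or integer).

E[payout] = (9/20)·1 + (11/20)·16 = 37/4
Expected profit = 37/4 − 8 = 5/4

5/4 dollars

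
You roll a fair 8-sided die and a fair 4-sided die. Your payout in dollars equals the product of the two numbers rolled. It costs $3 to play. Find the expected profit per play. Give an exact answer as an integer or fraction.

33/4 dollars

Distribution of the product of the two numbers rolled: 1 w.p. 1/32, 2 w.p. 1/16, 3 w.p. 1/16, 4 w.p. 3/32, 5 w.p. 1/32, 6 w.p. 3/32, …
E[payout] = (1/32)·1 + (1/16)·2 + (1/16)·3 + (3/32)·4 + (1/32)·5 + (3/32)·6 + (1/32)·7 + (3/32)·8 + (1/32)·9 + (1/32)·10 + (3/32)·12 + (1/32)·14 + (1/32)·15 + (1/16)·16 + (1/32)·18 + (1/32)·20 + (1/32)·21 + (1/16)·24 + (1/32)·28 + (1/32)·32 = 45/4
Expected profit = 45/4 − 3 = 33/4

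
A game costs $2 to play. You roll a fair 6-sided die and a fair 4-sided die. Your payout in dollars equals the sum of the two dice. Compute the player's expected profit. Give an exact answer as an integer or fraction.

$4

Distribution of the sum of the two dice: 2 w.p. 1/24, 3 w.p. 1/12, 4 w.p. 1/8, 5 w.p. 1/6, 6 w.p. 1/6, 7 w.p. 1/6, …
E[payout] = (1/24)·2 + (1/12)·3 + (1/8)·4 + (1/6)·5 + (1/6)·6 + (1/6)·7 + (1/8)·8 + (1/12)·9 + (1/24)·10 = 6
Expected profit = 6 − 2 = 4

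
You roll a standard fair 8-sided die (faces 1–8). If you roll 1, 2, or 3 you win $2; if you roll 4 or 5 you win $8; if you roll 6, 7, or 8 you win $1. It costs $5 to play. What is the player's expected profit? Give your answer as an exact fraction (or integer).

-15/8 dollars

E[payout] = (3/8)·1 + (3/8)·2 + (1/4)·8 = 25/8
Expected profit = 25/8 − 5 = -15/8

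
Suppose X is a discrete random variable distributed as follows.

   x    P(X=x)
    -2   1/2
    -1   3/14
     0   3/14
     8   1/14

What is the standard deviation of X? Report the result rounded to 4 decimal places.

2.5244

E[X] = -9/14, E[X²] = 95/14
Var(X) = E[X²] − (E[X])² = 95/14 − 81/196 = 1249/196
SD(X) = √(1249/196) ≈ 2.5244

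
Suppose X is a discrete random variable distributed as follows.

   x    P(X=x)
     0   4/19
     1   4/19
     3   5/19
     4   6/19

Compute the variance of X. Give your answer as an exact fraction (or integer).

E[X] = (4/19)·0 + (4/19)·1 + (5/19)·3 + (6/19)·4 = 43/19
E[X²] = (4/19)·0 + (4/19)·1 + (5/19)·9 + (6/19)·16 = 145/19
Var(X) = 145/19 − (43/19)² = 906/361

906/361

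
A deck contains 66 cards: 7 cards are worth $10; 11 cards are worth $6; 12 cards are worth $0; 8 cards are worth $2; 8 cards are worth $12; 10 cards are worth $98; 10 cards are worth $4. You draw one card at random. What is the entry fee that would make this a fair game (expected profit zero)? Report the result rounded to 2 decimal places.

E[payout] = (7/66)·10 + (11/66)·6 + (12/66)·0 + (8/66)·2 + (8/66)·12 + (10/66)·98 + (10/66)·4 = 634/33
Fair fee = E[payout] = 634/33 ≈ $19.21

$19.21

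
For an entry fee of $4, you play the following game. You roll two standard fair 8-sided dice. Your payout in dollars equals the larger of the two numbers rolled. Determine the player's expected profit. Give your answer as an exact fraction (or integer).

Distribution of the larger of the two numbers rolled: 1 w.p. 1/64, 2 w.p. 3/64, 3 w.p. 5/64, 4 w.p. 7/64, 5 w.p. 9/64, 6 w.p. 11/64, …
E[payout] = (1/64)·1 + (3/64)·2 + (5/64)·3 + (7/64)·4 + (9/64)·5 + (11/64)·6 + (13/64)·7 + (15/64)·8 = 93/16
Expected profit = 93/16 − 4 = 29/16

29/16 dollars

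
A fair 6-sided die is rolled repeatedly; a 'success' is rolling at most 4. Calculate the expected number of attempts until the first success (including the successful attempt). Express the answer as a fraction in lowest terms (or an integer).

3/2

For a geometric distribution, E[trials] = 1/p = 1/(2/3) = 3/2.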